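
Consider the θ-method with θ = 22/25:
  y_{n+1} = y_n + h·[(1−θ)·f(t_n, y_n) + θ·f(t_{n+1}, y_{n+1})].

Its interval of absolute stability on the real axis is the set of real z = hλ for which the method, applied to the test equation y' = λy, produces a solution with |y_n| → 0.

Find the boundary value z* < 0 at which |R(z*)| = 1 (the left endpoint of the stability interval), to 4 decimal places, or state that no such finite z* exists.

unbounded; (−∞, 0).

On y'=λy, z=hλ:
  y_{n+1} = y_n + z·[3/25·y_n + 22/25·y_{n+1}] ⇒ (1 − 22/25z)y_{n+1} = (1 + 3/25z)y_n
  R(z) = (1 + 3/25z)/(1 − 22/25z).

Need |R(x)|<1, x<0.
x=-0.63: |R|=0.5947
x=-2: |R|=0.2754
x=-10: |R|=0.0204
x=-100: |R|=0.1236
θ=22/25≥1/2 ⇒ |1+3/25x|<|1−22/25x| ∀x<0 ⇒ stable on all of ℝ⁻.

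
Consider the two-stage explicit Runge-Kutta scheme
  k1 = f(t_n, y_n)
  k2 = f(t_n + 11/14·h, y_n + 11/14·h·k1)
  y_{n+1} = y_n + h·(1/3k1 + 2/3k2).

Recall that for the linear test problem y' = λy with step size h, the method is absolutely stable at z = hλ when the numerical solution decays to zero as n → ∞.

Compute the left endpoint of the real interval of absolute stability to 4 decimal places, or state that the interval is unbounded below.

On y'=λy, z=hλ:
  k1=λy_n ⇒ h·k1=z·y_n;  k2=λ(1+11/14z)y_n ⇒ h·k2=z(1+11/14z)y_n
  y_{n+1}/y_n = 1 + 1/3z + 2/3z(1+11/14z) = 1 + z + 11/21z²
  Hence R(z) = 1 + z + 11/21z².

Need |R(x)|<1, x<0.
x=-1.76: |R|=0.8626
R=1: x+11/21x²=0 ⇒ x=−21/11=-1.9091; min R=1−1/(4·11/21)=0.5227>−1
Confirm numerically:
  x=-1.856: |R|=0.94839 <1
  x=-1.627: |R|=0.75959 <1
  x=-1.401: |R|=0.62713 <1
  x=-1.154: |R|=0.54357 <1
  x=-2.378: |R|=1.58408 >1
  x=-2.289: |R|=1.45551 >1
  x=-2.042: |R|=1.14216 >1
Interval (-1.9091, 0).

z* = -1.9091.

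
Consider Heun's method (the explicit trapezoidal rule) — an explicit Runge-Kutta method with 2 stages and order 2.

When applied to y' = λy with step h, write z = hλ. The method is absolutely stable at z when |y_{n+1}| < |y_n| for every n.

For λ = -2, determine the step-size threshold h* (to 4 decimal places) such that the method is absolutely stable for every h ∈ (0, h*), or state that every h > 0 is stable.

Set f=λy, z=hλ:
  order 2, 2-stage ⇒ R(z)=1+z+z^2/2
  (e.g. R(-0.72)=0.53920, |R|=0.53920)

Need |R(x)|<1, x<0.
x=-0.72: |R|=0.5392
|R(-1.88)|=0.8872 |R(-1.15)|=0.5112 |R(-1.13)|=0.5085
Bisect:
  x_lo=-2.4681 |R|=1.5776  x_hi=-0.3950 |R|=0.6830
  mid=-1.43153 |R|=0.59311 →hi
  mid=-1.94980 |R|=0.95106 →hi
  mid=-2.20894 |R|=1.23077 →lo
  mid=-2.07937 |R|=1.08252 →lo
  mid=-2.01459 |R|=1.01469 →lo
  mid=-1.98220 |R|=0.98235 →hi
  mid=-1.99839 |R|=0.99839 →hi
  mid=-2.00649 |R|=1.00651 →lo
  mid=-2.00244 |R|=1.00244 →lo
  ...
  [-2.00004,-1.99991] ⇒ x*=-2.0000
Stable set (-2.0000, 0).

(-2.0000,0); λ=-2 ⇒ h* = 1.0000.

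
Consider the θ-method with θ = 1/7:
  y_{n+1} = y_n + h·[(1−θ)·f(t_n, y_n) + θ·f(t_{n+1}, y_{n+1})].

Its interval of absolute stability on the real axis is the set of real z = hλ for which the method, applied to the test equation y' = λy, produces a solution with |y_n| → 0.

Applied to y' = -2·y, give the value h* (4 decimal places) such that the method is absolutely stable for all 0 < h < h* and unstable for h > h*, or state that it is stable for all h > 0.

Set f=λy, z=hλ:
  y_{n+1} = y_n + z·[6/7·y_n + 1/7·y_{n+1}] ⇒ (1 − 1/7z)y_{n+1} = (1 + 6/7z)y_n
  ⇒ R(z) = (1 + 6/7z)/(1 − 1/7z).

Boundary: |R(x)|=1, x<0.
x=-1.11: |R|=0.0419
R=−1: 1+6/7x = −1+1/7x ⇒ -5/7x=2 ⇒ x=2/(-5/7)=-2.8000
Confirm numerically:
  x=-2.526: |R|=0.85618 <1
  x=-1.790: |R|=0.42548 <1
  x=-1.462: |R|=0.20941 <1
  x=-1.234: |R|=0.04906 <1
  x=-2.989: |R|=1.09460 >1
  x=-2.868: |R|=1.03445 >1
Stable set (-2.8000, 0).

(-2.8000,0); λ=-2 ⇒ h* = (14/5)/2 = 1.4000.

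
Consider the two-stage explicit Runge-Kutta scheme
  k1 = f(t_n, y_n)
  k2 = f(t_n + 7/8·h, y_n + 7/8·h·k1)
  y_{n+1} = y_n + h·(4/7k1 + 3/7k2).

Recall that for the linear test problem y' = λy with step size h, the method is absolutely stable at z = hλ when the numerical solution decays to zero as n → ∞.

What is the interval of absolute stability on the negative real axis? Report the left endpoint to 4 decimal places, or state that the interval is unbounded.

On y'=λy, z=hλ:
  k1=λy_n ⇒ h·k1=z·y_n;  k2=λ(1+7/8z)y_n ⇒ h·k2=z(1+7/8z)y_n
  y_{n+1}/y_n = 1 + 4/7z + 3/7z(1+7/8z) = 1 + z + 3/8z²
  R(z) = 1 + z + 3/8z².

Boundary: |R(x)|=1, x<0.
x=-1.14: |R|=0.3474
R=1: x+3/8x²=0 ⇒ x=−8/3=-2.6667; min R=1−1/(4·3/8)=0.3333>−1
Confirm numerically:
  x=-2.629: |R|=0.96287 <1
  x=-1.840: |R|=0.42960 <1
  x=-1.260: |R|=0.33535 <1
  x=-3.070: |R|=1.46434 >1
  x=-2.995: |R|=1.36876 >1
Interval (-2.6667, 0).

z∈(-2.6667,0).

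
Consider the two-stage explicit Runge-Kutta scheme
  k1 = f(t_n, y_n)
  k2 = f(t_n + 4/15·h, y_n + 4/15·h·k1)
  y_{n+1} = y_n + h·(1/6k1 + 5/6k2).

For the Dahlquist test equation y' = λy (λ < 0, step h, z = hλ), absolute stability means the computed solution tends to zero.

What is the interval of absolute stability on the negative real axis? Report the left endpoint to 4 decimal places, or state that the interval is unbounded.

Set f=λy, z=hλ:
  k1=λy_n ⇒ h·k1=z·y_n;  k2=λ(1+4/15z)y_n ⇒ h·k2=z(1+4/15z)y_n
  y_{n+1}/y_n = 1 + 1/6z + 5/6z(1+4/15z) = 1 + z + 2/9z²
  ⇒ R(z) = 1 + z + 2/9z².

Need |R(x)|<1, x<0.
x=-1.21: |R|=0.1154
R=1: x+2/9x²=0 ⇒ x=−9/2=-4.5000; min R=1−1/(4·2/9)=-0.1250>−1
Confirm numerically:
  x=-3.859: |R|=0.45031 <1
  x=-3.828: |R|=0.42835 <1
  x=-3.447: |R|=0.19340 <1
  x=-4.949: |R|=1.49380 >1
  x=-4.753: |R|=1.26722 >1
Stable set (-4.5000, 0).

z∈(-4.5000,0).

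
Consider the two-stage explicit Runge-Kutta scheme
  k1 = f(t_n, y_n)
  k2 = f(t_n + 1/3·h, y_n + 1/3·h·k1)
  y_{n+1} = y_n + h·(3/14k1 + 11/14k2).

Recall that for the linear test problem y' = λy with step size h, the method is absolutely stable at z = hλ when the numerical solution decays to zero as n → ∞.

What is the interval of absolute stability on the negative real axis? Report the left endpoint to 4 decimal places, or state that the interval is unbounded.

Set f=λy, z=hλ:
  k1=λy_n ⇒ h·k1=z·y_n;  k2=λ(1+1/3z)y_n ⇒ h·k2=z(1+1/3z)y_n
  y_{n+1}/y_n = 1 + 3/14z + 11/14z(1+1/3z) = 1 + z + 11/42z²
  R(z) = 1 + z + 11/42z².

Need |R(x)|<1, x<0.
x=-1.76: |R|=0.0513
R=1: x+11/42x²=0 ⇒ x=−42/11=-3.8182; min R=1−1/(4·11/42)=0.0455>−1
Confirm numerically:
  x=-2.981: |R|=0.34638 <1
  x=-2.849: |R|=0.27683 <1
  x=-2.349: |R|=0.09614 <1
  x=-2.160: |R|=0.06194 <1
  x=-4.401: |R|=1.67178 >1
  x=-4.296: |R|=1.53761 >1
  x=-4.265: |R|=1.49911 >1
Stable set (-3.8182, 0).

(-3.8182, 0).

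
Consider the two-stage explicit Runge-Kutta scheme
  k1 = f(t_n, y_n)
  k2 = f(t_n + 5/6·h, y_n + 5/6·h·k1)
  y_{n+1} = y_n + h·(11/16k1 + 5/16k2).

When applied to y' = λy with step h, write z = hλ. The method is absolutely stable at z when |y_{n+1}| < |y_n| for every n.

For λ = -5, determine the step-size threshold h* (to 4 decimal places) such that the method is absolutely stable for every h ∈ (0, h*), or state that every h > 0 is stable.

(-3.8400,0); λ=-5 ⇒ h* = (96/25)/5 = 0.7680.

Set f=λy, z=hλ:
  k1=λy_n ⇒ h·k1=z·y_n;  k2=λ(1+5/6z)y_n ⇒ h·k2=z(1+5/6z)y_n
  y_{n+1}/y_n = 1 + 11/16z + 5/16z(1+5/6z) = 1 + z + 25/96z²
  ⇒ R(z) = 1 + z + 25/96z².

Solve |R(x)|<1 on ℝ⁻.
x=-1.2: |R|=0.1750
R=1: x+25/96x²=0 ⇒ x=−96/25=-3.8400; min R=1−1/(4·25/96)=0.0400>−1
Confirm numerically:
  x=-2.269: |R|=0.07172 <1
  x=-2.253: |R|=0.06888 <1
  x=-1.976: |R|=0.04082 <1
  x=-1.539: |R|=0.07780 <1
  x=-4.192: |R|=1.38427 >1
  x=-4.013: |R|=1.18079 >1
Stable set (-3.8400, 0).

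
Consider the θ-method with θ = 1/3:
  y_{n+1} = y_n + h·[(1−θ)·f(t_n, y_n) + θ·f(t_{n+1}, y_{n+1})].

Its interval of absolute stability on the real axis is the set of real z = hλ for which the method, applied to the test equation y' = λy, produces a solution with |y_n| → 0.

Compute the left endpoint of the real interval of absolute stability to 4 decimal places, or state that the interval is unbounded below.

left endpoint -6.0000.

With y'=λy (z=hλ):
  y_{n+1} = y_n + z·[2/3·y_n + 1/3·y_{n+1}] ⇒ (1 − 1/3z)y_{n+1} = (1 + 2/3z)y_n
  so R(z) = (1 + 2/3z)/(1 − 1/3z).

Find x<0 with |R(x)|<1.
x=-0.99: |R|=0.2556
R=−1: 1+2/3x = −1+1/3x ⇒ -1/3x=2 ⇒ x=2/(-1/3)=-6.0000
Confirm numerically:
  x=-5.928: |R|=0.99194 <1
  x=-5.282: |R|=0.91331 <1
  x=-2.561: |R|=0.38159 <1
  x=-6.422: |R|=1.04479 >1
  x=-6.406: |R|=1.04316 >1
  x=-6.093: |R|=1.01023 >1
So |R|<1 on (-6.0000, 0).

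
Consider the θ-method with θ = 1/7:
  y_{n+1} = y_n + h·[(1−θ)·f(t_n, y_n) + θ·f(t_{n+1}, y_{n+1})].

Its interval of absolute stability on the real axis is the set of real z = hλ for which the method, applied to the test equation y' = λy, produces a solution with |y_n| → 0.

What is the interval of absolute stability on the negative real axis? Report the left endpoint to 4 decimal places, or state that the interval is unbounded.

Test eqn y'=λy, z=hλ:
  y_{n+1} = y_n + z·[6/7·y_n + 1/7·y_{n+1}] ⇒ (1 − 1/7z)y_{n+1} = (1 + 6/7z)y_n
  Hence R(z) = (1 + 6/7z)/(1 − 1/7z).

Solve |R(x)|<1 on ℝ⁻.
x=-0.52: |R|=0.5160
R=−1: 1+6/7x = −1+1/7x ⇒ -5/7x=2 ⇒ x=2/(-5/7)=-2.8000
Confirm numerically:
  x=-2.582: |R|=0.88625 <1
  x=-2.173: |R|=0.65824 <1
  x=-1.669: |R|=0.34768 <1
  x=-3.265: |R|=1.22650 >1
  x=-3.105: |R|=1.15092 >1
  x=-3.003: |R|=1.10147 >1
So |R|<1 on (-2.8000, 0).

z∈(-2.8000,0).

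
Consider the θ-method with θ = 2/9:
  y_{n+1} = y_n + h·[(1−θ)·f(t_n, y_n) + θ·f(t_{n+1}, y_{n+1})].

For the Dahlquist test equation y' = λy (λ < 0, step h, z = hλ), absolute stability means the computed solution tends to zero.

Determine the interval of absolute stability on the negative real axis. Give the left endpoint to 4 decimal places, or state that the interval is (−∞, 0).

(-3.6000, 0).

On y'=λy, z=hλ:
  y_{n+1} = y_n + z·[7/9·y_n + 2/9·y_{n+1}] ⇒ (1 − 2/9z)y_{n+1} = (1 + 7/9z)y_n
  R(z) = (1 + 7/9z)/(1 − 2/9z).

Boundary: |R(x)|=1, x<0.
x=-1.14: |R|=0.0904
R=−1: 1+7/9x = −1+2/9x ⇒ -5/9x=2 ⇒ x=2/(-5/9)=-3.6000
Confirm numerically:
  x=-3.013: |R|=0.80467 <1
  x=-1.941: |R|=0.35608 <1
  x=-1.920: |R|=0.34579 <1
  x=-1.476: |R|=0.11145 <1
  x=-3.976: |R|=1.11090 >1
  x=-3.698: |R|=1.02989 >1
Interval (-3.6000, 0).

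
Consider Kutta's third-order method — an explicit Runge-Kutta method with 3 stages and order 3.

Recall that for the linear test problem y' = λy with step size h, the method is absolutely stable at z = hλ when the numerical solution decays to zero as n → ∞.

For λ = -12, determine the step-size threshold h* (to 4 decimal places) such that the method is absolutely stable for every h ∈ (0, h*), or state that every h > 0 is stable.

(-2.5127,0); λ=-12 ⇒ h* = 0.2094.

Test eqn y'=λy, z=hλ:
  order 3, 3-stage ⇒ R(z)=1+z+z^2/2+z^3/6
  (e.g. R(-1.58)=0.01081, |R|=0.01081)

Find x<0 with |R(x)|<1.
x=-1.58: |R|=0.0108
|R(-2.82)|=1.5814 |R(-2.77)|=1.4759 |R(-2.44)|=0.8843
Bisect:
  x_lo=-2.9024 |R|=1.7655  x_hi=-0.2047 |R|=0.8149
  mid=-1.55355 |R|=0.02829 →hi
  mid=-2.22800 |R|=0.58929 →hi
  mid=-2.56522 |R|=1.08838 →lo
  mid=-2.39661 |R|=0.81899 →hi
  mid=-2.48091 |R|=0.94842 →hi
  mid=-2.52306 |R|=1.01705 →lo
  mid=-2.50199 |R|=0.98240 →hi
  mid=-2.51253 |R|=0.99964 →hi
  mid=-2.51780 |R|=1.00832 →lo
  mid=-2.51516 |R|=1.00398 →lo
  ...
  [-2.51286,-2.51269] ⇒ x*=-2.5127
Stable set (-2.5127, 0).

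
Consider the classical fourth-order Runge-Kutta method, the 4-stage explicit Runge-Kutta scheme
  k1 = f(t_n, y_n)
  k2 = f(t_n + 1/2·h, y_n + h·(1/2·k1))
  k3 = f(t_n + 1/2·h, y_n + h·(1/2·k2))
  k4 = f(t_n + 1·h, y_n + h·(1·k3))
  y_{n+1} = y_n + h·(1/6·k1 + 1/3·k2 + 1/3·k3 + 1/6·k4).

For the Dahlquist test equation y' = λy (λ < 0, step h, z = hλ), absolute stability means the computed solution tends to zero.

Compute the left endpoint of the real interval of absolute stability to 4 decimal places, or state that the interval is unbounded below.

On y'=λy, z=hλ:
  order 4, 4-stage ⇒ R(z)=1+z+z^2/2+z^3/6+z^4/24
  (e.g. R(-1.58)=0.27048, |R|=0.27048)

Need |R(x)|<1, x<0.
x=-1.58: |R|=0.2705
|R(-3.09)|=1.5654 |R(-1.15)|=0.3306 |R(-0.52)|=0.5948
Bisect:
  x_lo=-3.2511 |R|=1.9614  x_hi=-0.2694 |R|=0.7639
  mid=-1.76024 |R|=0.28000 →hi
  mid=-2.50567 |R|=0.65401 →hi
  mid=-2.87838 |R|=1.14966 →lo
  mid=-2.69202 |R|=0.86825 →hi
  mid=-2.78520 |R|=0.99986 →hi
  mid=-2.83179 |R|=1.07240 →lo
  mid=-2.80850 |R|=1.03555 →lo
  ...
  [-2.78538,-2.78520] ⇒ x*=-2.7853
Stable set (-2.7853, 0).

left endpoint -2.7853.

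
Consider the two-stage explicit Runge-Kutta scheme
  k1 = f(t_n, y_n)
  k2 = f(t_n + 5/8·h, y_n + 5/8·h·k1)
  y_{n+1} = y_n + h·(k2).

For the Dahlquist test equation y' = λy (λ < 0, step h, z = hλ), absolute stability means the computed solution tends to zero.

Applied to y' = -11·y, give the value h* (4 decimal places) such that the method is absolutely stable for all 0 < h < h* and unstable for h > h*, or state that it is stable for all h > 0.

Set f=λy, z=hλ:
  k1=λy_n ⇒ h·k1=z·y_n;  k2=λ(1+5/8z)y_n ⇒ h·k2=z(1+5/8z)y_n
  y_{n+1}/y_n = 1 + z(1+5/8z) = 1 + z + 5/8z²
  Hence R(z) = 1 + z + 5/8z².

Solve |R(x)|<1 on ℝ⁻.
x=-0.92: |R|=0.6090
R=1: x+5/8x²=0 ⇒ x=−8/5=-1.6000; min R=1−1/(4·5/8)=0.6000>−1
Confirm numerically:
  x=-1.268: |R|=0.73689 <1
  x=-0.909: |R|=0.60743 <1
  x=-0.795: |R|=0.60002 <1
  x=-0.682: |R|=0.60870 <1
  x=-1.965: |R|=1.44827 >1
  x=-1.764: |R|=1.18081 >1
  x=-1.689: |R|=1.09395 >1
Interval (-1.6000, 0).

(-1.6000,0); λ=-11 ⇒ h* = (8/5)/11 = 0.1455.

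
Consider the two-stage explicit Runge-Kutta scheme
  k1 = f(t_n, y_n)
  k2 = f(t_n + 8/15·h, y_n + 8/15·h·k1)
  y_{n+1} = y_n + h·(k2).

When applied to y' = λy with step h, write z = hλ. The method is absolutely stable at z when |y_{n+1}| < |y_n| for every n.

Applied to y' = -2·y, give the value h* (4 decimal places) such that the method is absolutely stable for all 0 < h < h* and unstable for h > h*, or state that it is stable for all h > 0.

(-1.8750,0); λ=-2 ⇒ h* = (15/8)/2 = 0.9375.

Test eqn y'=λy, z=hλ:
  k1=λy_n ⇒ h·k1=z·y_n;  k2=λ(1+8/15z)y_n ⇒ h·k2=z(1+8/15z)y_n
  y_{n+1}/y_n = 1 + z(1+8/15z) = 1 + z + 8/15z²
  R(z) = 1 + z + 8/15z².

Solve |R(x)|<1 on ℝ⁻.
x=-0.52: |R|=0.6242
R=1: x+8/15x²=0 ⇒ x=−15/8=-1.8750; min R=1−1/(4·8/15)=0.5312>−1
Confirm numerically:
  x=-1.342: |R|=0.61851 <1
  x=-1.269: |R|=0.58986 <1
  x=-0.769: |R|=0.54639 <1
  x=-2.060: |R|=1.20325 >1
  x=-1.904: |R|=1.02945 >1
Stable set (-1.8750, 0).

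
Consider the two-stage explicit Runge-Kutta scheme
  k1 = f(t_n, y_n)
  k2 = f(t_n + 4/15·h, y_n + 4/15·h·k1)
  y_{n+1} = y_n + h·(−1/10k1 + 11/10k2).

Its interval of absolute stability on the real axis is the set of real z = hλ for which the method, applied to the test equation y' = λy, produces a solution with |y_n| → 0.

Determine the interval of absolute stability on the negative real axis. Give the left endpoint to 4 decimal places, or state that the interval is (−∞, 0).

Set f=λy, z=hλ:
  k1=λy_n ⇒ h·k1=z·y_n;  k2=λ(1+4/15z)y_n ⇒ h·k2=z(1+4/15z)y_n
  y_{n+1}/y_n = 1 − 1/10z + 11/10z(1+4/15z) = 1 + z + 22/75z²
  so R(z) = 1 + z + 22/75z².

Solve |R(x)|<1 on ℝ⁻.
x=-1.35: |R|=0.1846
R=1: x+22/75x²=0 ⇒ x=−75/22=-3.4091; min R=1−1/(4·22/75)=0.1477>−1
Confirm numerically:
  x=-3.328: |R|=0.92084 <1
  x=-2.561: |R|=0.36289 <1
  x=-1.832: |R|=0.15249 <1
  x=-3.949: |R|=1.62542 >1
  x=-3.802: |R|=1.43819 >1
  x=-3.757: |R|=1.38341 >1
So |R|<1 on (-3.4091, 0).

(-3.4091, 0).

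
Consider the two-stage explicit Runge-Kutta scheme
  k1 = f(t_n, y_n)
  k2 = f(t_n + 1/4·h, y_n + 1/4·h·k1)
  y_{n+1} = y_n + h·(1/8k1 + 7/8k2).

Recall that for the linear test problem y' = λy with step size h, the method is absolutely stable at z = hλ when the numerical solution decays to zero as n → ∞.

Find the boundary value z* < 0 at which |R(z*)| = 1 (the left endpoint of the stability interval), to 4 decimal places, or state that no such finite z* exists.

left endpoint -4.5714.

With y'=λy (z=hλ):
  k1=λy_n ⇒ h·k1=z·y_n;  k2=λ(1+1/4z)y_n ⇒ h·k2=z(1+1/4z)y_n
  y_{n+1}/y_n = 1 + 1/8z + 7/8z(1+1/4z) = 1 + z + 7/32z²
  R(z) = 1 + z + 7/32z².

Find x<0 with |R(x)|<1.
x=-1.12: |R|=0.1544
R=1: x+7/32x²=0 ⇒ x=−32/7=-4.5714; min R=1−1/(4·7/32)=-0.1429>−1
Confirm numerically:
  x=-4.376: |R|=0.81293 <1
  x=-4.029: |R|=0.52193 <1
  x=-3.385: |R|=0.12149 <1
  x=-1.903: |R|=0.11082 <1
  x=-5.094: |R|=1.58231 >1
  x=-4.910: |R|=1.36365 >1
  x=-4.885: |R|=1.33508 >1
Stable set (-4.5714, 0).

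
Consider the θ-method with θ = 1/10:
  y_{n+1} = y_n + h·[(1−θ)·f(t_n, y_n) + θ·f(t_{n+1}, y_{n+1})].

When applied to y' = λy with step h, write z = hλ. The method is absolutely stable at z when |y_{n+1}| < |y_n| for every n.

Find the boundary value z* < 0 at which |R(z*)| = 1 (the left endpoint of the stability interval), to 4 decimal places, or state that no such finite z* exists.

On y'=λy, z=hλ:
  y_{n+1} = y_n + z·[9/10·y_n + 1/10·y_{n+1}] ⇒ (1 − 1/10z)y_{n+1} = (1 + 9/10z)y_n
  so R(z) = (1 + 9/10z)/(1 − 1/10z).

Solve |R(x)|<1 on ℝ⁻.
x=-0.78: |R|=0.2764
R=−1: 1+9/10x = −1+1/10x ⇒ -4/5x=2 ⇒ x=2/(-4/5)=-2.5000
Confirm numerically:
  x=-2.333: |R|=0.89167 <1
  x=-1.543: |R|=0.33674 <1
  x=-1.232: |R|=0.09687 <1
  x=-1.093: |R|=0.01469 <1
  x=-3.099: |R|=1.36583 >1
  x=-2.929: |R|=1.26545 >1
  x=-2.629: |R|=1.08172 >1
Interval (-2.5000, 0).

z* = -2.5000.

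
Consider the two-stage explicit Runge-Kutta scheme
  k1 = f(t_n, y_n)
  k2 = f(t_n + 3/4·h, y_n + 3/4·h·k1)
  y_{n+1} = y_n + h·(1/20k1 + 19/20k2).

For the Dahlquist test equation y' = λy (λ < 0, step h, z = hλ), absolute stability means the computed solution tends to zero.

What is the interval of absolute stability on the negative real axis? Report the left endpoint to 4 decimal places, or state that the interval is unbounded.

z∈(-1.4035,0).

Test eqn y'=λy, z=hλ:
  k1=λy_n ⇒ h·k1=z·y_n;  k2=λ(1+3/4z)y_n ⇒ h·k2=z(1+3/4z)y_n
  y_{n+1}/y_n = 1 + 1/20z + 19/20z(1+3/4z) = 1 + z + 57/80z²
  R(z) = 1 + z + 57/80z².

Need |R(x)|<1, x<0.
x=-0.73: |R|=0.6497
R=1: x+57/80x²=0 ⇒ x=−80/57=-1.4035; min R=1−1/(4·57/80)=0.6491>−1
Confirm numerically:
  x=-1.298: |R|=0.90242 <1
  x=-1.223: |R|=0.84271 <1
  x=-1.136: |R|=0.78348 <1
  x=-0.808: |R|=0.65717 <1
  x=-1.884: |R|=1.64499 >1
  x=-1.864: |R|=1.61158 >1
  x=-1.793: |R|=1.49758 >1
Stable set (-1.4035, 0).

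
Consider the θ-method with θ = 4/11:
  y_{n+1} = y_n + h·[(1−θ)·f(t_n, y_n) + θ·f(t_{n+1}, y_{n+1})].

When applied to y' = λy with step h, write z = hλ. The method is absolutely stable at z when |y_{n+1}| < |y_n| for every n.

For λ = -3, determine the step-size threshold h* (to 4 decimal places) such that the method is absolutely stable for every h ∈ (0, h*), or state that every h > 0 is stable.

(-7.3333,0); λ=-3 ⇒ h* = (22/3)/3 = 2.4444.

Test eqn y'=λy, z=hλ:
  y_{n+1} = y_n + z·[7/11·y_n + 4/11·y_{n+1}] ⇒ (1 − 4/11z)y_{n+1} = (1 + 7/11z)y_n
  Hence R(z) = (1 + 7/11z)/(1 − 4/11z).

Find x<0 with |R(x)|<1.
x=-0.53: |R|=0.5556
R=−1: 1+7/11x = −1+4/11x ⇒ -3/11x=2 ⇒ x=2/(-3/11)=-7.3333
Confirm numerically:
  x=-6.871: |R|=0.96396 <1
  x=-6.849: |R|=0.96216 <1
  x=-6.115: |R|=0.89693 <1
  x=-5.243: |R|=0.80386 <1
  x=-7.635: |R|=1.02179 >1
  x=-7.542: |R|=1.01521 >1
So |R|<1 on (-7.3333, 0).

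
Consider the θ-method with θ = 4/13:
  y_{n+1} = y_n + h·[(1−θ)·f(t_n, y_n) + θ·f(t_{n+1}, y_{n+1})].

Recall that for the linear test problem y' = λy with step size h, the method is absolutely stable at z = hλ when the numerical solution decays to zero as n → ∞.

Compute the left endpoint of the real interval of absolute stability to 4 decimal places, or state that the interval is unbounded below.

With y'=λy (z=hλ):
  y_{n+1} = y_n + z·[9/13·y_n + 4/13·y_{n+1}] ⇒ (1 − 4/13z)y_{n+1} = (1 + 9/13z)y_n
  so R(z) = (1 + 9/13z)/(1 − 4/13z).

Solve |R(x)|<1 on ℝ⁻.
x=-1.47: |R|=0.0122
R=−1: 1+9/13x = −1+4/13x ⇒ -5/13x=2 ⇒ x=2/(-5/13)=-5.2000
Confirm numerically:
  x=-5.097: |R|=0.98458 <1
  x=-4.895: |R|=0.95319 <1
  x=-2.914: |R|=0.53642 <1
  x=-5.711: |R|=1.07128 >1
  x=-5.531: |R|=1.04712 >1
  x=-5.479: |R|=1.03995 >1
Stable set (-5.2000, 0).

left endpoint -5.2000.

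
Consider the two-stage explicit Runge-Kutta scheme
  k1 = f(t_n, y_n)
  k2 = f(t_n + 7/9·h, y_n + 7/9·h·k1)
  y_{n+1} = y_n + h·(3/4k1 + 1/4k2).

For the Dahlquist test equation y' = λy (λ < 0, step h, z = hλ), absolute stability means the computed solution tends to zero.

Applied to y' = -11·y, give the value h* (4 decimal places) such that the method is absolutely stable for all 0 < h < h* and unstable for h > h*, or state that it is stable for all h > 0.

On y'=λy, z=hλ:
  k1=λy_n ⇒ h·k1=z·y_n;  k2=λ(1+7/9z)y_n ⇒ h·k2=z(1+7/9z)y_n
  y_{n+1}/y_n = 1 + 3/4z + 1/4z(1+7/9z) = 1 + z + 7/36z²
  ⇒ R(z) = 1 + z + 7/36z².

Solve |R(x)|<1 on ℝ⁻.
x=-0.81: |R|=0.3176
R=1: x+7/36x²=0 ⇒ x=−36/7=-5.1429; min R=1−1/(4·7/36)=-0.2857>−1
Confirm numerically:
  x=-4.890: |R|=0.75957 <1
  x=-4.519: |R|=0.45182 <1
  x=-2.643: |R|=0.28472 <1
  x=-5.589: |R|=1.48485 >1
  x=-5.437: |R|=1.31097 >1
So |R|<1 on (-5.1429, 0).

(-5.1429,0); λ=-11 ⇒ h* = (36/7)/11 = 0.4675.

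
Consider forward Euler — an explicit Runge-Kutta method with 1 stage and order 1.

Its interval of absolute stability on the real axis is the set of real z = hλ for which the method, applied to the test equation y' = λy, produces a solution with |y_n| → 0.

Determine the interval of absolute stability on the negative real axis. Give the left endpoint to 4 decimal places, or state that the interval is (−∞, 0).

Set f=λy, z=hλ:
  order 1, 1-stage ⇒ R(z)=1+z
  (e.g. R(-1.23)=-0.23000, |R|=0.23000)

Need |R(x)|<1, x<0.
x=-1.23: |R|=0.2300
|R(-1.97)|=0.9700 |R(-1.22)|=0.2200 |R(-1.02)|=0.0200
Bisect:
  x_lo=-2.7944 |R|=1.7944  x_hi=-0.2347 |R|=0.7653
  mid=-1.51458 |R|=0.51458 →hi
  mid=-2.15451 |R|=1.15451 →lo
  mid=-1.83455 |R|=0.83455 →hi
  mid=-1.99453 |R|=0.99453 →hi
  mid=-2.07452 |R|=1.07452 →lo
  mid=-2.03453 |R|=1.03453 →lo
  mid=-2.01453 |R|=1.01453 →lo
  mid=-2.00453 |R|=1.00453 →lo
  mid=-1.99953 |R|=0.99953 →hi
  ...
  [-2.00015,-2.00000] ⇒ x*=-2.0000
Stable set (-2.0000, 0).

(-2.0000, 0).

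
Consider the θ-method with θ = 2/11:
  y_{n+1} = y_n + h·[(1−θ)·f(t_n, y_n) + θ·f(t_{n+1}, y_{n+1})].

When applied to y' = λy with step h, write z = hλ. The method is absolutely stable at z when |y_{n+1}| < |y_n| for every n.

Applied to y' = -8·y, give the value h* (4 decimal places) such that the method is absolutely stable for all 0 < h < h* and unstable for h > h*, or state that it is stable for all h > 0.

On y'=λy, z=hλ:
  y_{n+1} = y_n + z·[9/11·y_n + 2/11·y_{n+1}] ⇒ (1 − 2/11z)y_{n+1} = (1 + 9/11z)y_n
  ⇒ R(z) = (1 + 9/11z)/(1 − 2/11z).

Solve |R(x)|<1 on ℝ⁻.
x=-0.78: |R|=0.3169
R=−1: 1+9/11x = −1+2/11x ⇒ -7/11x=2 ⇒ x=2/(-7/11)=-3.1429
Confirm numerically:
  x=-2.956: |R|=0.92266 <1
  x=-2.241: |R|=0.59224 <1
  x=-1.942: |R|=0.43523 <1
  x=-1.503: |R|=0.18042 <1
  x=-3.374: |R|=1.09117 >1
  x=-3.336: |R|=1.07651 >1
So |R|<1 on (-3.1429, 0).

(-3.1429,0); λ=-8 ⇒ h* = (22/7)/8 = 0.3929.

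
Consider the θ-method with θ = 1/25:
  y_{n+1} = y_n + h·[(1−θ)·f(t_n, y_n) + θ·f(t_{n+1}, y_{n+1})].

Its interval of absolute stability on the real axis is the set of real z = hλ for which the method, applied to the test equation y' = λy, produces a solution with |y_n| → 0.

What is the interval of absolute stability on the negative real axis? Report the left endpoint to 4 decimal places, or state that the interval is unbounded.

(-2.1739, 0).

Test eqn y'=λy, z=hλ:
  y_{n+1} = y_n + z·[24/25·y_n + 1/25·y_{n+1}] ⇒ (1 − 1/25z)y_{n+1} = (1 + 24/25z)y_n
  R(z) = (1 + 24/25z)/(1 − 1/25z).

Boundary: |R(x)|=1, x<0.
x=-1.5: |R|=0.4151
R=−1: 1+24/25x = −1+1/25x ⇒ -23/25x=2 ⇒ x=2/(-23/25)=-2.1739
Confirm numerically:
  x=-2.124: |R|=0.95768 <1
  x=-1.987: |R|=0.84070 <1
  x=-1.705: |R|=0.59614 <1
  x=-1.340: |R|=0.27183 <1
  x=-2.692: |R|=1.43030 >1
  x=-2.605: |R|=1.35917 >1
  x=-2.333: |R|=1.13387 >1
Stable set (-2.1739, 0).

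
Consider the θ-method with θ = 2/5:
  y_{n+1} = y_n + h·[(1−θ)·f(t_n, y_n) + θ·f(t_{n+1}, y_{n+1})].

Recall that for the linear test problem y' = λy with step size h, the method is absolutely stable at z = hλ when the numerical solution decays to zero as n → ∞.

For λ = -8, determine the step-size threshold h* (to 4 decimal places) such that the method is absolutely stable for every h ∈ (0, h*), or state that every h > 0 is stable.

With y'=λy (z=hλ):
  y_{n+1} = y_n + z·[3/5·y_n + 2/5·y_{n+1}] ⇒ (1 − 2/5z)y_{n+1} = (1 + 3/5z)y_n
  R(z) = (1 + 3/5z)/(1 − 2/5z).

Solve |R(x)|<1 on ℝ⁻.
x=-0.72: |R|=0.4410
R=−1: 1+3/5x = −1+2/5x ⇒ -1/5x=2 ⇒ x=2/(-1/5)=-10.0000
Confirm numerically:
  x=-6.859: |R|=0.83219 <1
  x=-5.798: |R|=0.74681 <1
  x=-4.333: |R|=0.58532 <1
  x=-10.338: |R|=1.01316 >1
  x=-10.192: |R|=1.00756 >1
So |R|<1 on (-10.0000, 0).

(-10.0000,0); λ=-8 ⇒ h* = (10)/8 = 1.2500.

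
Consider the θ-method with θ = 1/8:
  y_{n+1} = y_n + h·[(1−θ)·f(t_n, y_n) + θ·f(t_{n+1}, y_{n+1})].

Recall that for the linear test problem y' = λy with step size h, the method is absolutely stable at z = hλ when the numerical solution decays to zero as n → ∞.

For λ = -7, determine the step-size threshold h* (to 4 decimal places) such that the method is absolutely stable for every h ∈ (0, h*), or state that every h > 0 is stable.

(-2.6667,0); λ=-7 ⇒ h* = (8/3)/7 = 0.3810.

Test eqn y'=λy, z=hλ:
  y_{n+1} = y_n + z·[7/8·y_n + 1/8·y_{n+1}] ⇒ (1 − 1/8z)y_{n+1} = (1 + 7/8z)y_n
  ⇒ R(z) = (1 + 7/8z)/(1 − 1/8z).

Need |R(x)|<1, x<0.
x=-0.92: |R|=0.1749
R=−1: 1+7/8x = −1+1/8x ⇒ -3/4x=2 ⇒ x=2/(-3/4)=-2.6667
Confirm numerically:
  x=-2.471: |R|=0.88788 <1
  x=-1.446: |R|=0.22465 <1
  x=-1.309: |R|=0.12493 <1
  x=-3.148: |R|=1.25906 >1
  x=-3.040: |R|=1.20290 >1
  x=-2.803: |R|=1.07572 >1
So |R|<1 on (-2.6667, 0).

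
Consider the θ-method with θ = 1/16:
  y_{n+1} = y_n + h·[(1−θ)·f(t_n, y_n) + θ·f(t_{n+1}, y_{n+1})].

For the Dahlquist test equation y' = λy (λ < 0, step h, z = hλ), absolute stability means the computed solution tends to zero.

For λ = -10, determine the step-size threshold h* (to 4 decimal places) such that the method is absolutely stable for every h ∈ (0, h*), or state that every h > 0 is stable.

Test eqn y'=λy, z=hλ:
  y_{n+1} = y_n + z·[15/16·y_n + 1/16·y_{n+1}] ⇒ (1 − 1/16z)y_{n+1} = (1 + 15/16z)y_n
  so R(z) = (1 + 15/16z)/(1 − 1/16z).

Boundary: |R(x)|=1, x<0.
x=-1.05: |R|=0.0147
R=−1: 1+15/16x = −1+1/16x ⇒ -7/8x=2 ⇒ x=2/(-7/8)=-2.2857
Confirm numerically:
  x=-2.248: |R|=0.97107 <1
  x=-1.854: |R|=0.66148 <1
  x=-1.183: |R|=0.10155 <1
  x=-1.152: |R|=0.07463 <1
  x=-2.842: |R|=1.41333 >1
  x=-2.384: |R|=1.07485 >1
Stable set (-2.2857, 0).

(-2.2857,0); λ=-10 ⇒ h* = (16/7)/10 = 0.2286.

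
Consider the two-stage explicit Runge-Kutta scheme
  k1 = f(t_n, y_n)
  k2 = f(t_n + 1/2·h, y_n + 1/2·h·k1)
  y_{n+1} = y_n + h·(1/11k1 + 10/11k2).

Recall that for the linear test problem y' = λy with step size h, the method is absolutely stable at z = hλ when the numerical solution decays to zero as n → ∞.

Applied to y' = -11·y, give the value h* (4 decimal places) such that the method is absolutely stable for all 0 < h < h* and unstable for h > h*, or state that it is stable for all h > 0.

Test eqn y'=λy, z=hλ:
  k1=λy_n ⇒ h·k1=z·y_n;  k2=λ(1+1/2z)y_n ⇒ h·k2=z(1+1/2z)y_n
  y_{n+1}/y_n = 1 + 1/11z + 10/11z(1+1/2z) = 1 + z + 5/11z²
  Hence R(z) = 1 + z + 5/11z².

Boundary: |R(x)|=1, x<0.
x=-1.27: |R|=0.4631
R=1: x+5/11x²=0 ⇒ x=−11/5=-2.2000; min R=1−1/(4·5/11)=0.4500>−1
Confirm numerically:
  x=-1.974: |R|=0.79722 <1
  x=-1.263: |R|=0.46208 <1
  x=-0.925: |R|=0.46392 <1
  x=-2.572: |R|=1.43490 >1
  x=-2.225: |R|=1.02528 >1
So |R|<1 on (-2.2000, 0).

(-2.2000,0); λ=-11 ⇒ h* = (11/5)/11 = 0.2000.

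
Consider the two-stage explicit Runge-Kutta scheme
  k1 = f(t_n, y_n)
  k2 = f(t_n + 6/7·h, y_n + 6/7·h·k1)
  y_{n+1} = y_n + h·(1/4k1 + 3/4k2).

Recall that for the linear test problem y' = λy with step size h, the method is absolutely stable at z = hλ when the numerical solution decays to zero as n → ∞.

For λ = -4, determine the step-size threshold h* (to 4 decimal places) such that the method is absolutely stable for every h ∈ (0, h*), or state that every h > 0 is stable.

(-1.5556,0); λ=-4 ⇒ h* = (14/9)/4 = 0.3889.

Set f=λy, z=hλ:
  k1=λy_n ⇒ h·k1=z·y_n;  k2=λ(1+6/7z)y_n ⇒ h·k2=z(1+6/7z)y_n
  y_{n+1}/y_n = 1 + 1/4z + 3/4z(1+6/7z) = 1 + z + 9/14z²
  ⇒ R(z) = 1 + z + 9/14z².

Need |R(x)|<1, x<0.
x=-1.12: |R|=0.6864
R=1: x+9/14x²=0 ⇒ x=−14/9=-1.5556; min R=1−1/(4·9/14)=0.6111>−1
Confirm numerically:
  x=-1.378: |R|=0.84271 <1
  x=-1.241: |R|=0.74905 <1
  x=-0.760: |R|=0.61131 <1
  x=-0.657: |R|=0.62049 <1
  x=-2.138: |R|=1.80053 >1
  x=-1.771: |R|=1.24528 >1
Interval (-1.5556, 0).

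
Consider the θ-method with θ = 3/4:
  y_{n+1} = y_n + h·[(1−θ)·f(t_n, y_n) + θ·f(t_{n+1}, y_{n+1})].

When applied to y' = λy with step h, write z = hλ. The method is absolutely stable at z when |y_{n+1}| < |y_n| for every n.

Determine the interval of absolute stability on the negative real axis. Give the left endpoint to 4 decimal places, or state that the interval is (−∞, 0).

(−∞, 0) — no finite endpoint.

Set f=λy, z=hλ:
  y_{n+1} = y_n + z·[1/4·y_n + 3/4·y_{n+1}] ⇒ (1 − 3/4z)y_{n+1} = (1 + 1/4z)y_n
  Hence R(z) = (1 + 1/4z)/(1 − 3/4z).

Need |R(x)|<1, x<0.
x=-1.09: |R|=0.4003
x=-2: |R|=0.2000
x=-10: |R|=0.1765
x=-100: |R|=0.3158
θ=3/4≥1/2 ⇒ |1+1/4x|<|1−3/4x| ∀x<0 ⇒ stable on all of ℝ⁻.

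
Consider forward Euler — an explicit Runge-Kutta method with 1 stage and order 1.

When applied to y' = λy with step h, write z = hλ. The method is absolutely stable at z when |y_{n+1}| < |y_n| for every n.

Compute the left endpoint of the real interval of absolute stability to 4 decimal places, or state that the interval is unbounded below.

With y'=λy (z=hλ):
  order 1, 1-stage ⇒ R(z)=1+z
  (e.g. R(-0.49)=0.51000, |R|=0.51000)

Solve |R(x)|<1 on ℝ⁻.
x=-0.49: |R|=0.5100
|R(-2.22)|=1.2200 |R(-2.14)|=1.1400 |R(-1.25)|=0.2500
Bisect:
  x_lo=-2.5972 |R|=1.5972  x_hi=-0.1623 |R|=0.8377
  mid=-1.37976 |R|=0.37976 →hi
  mid=-1.98849 |R|=0.98849 →hi
  mid=-2.29285 |R|=1.29285 →lo
  mid=-2.14067 |R|=1.14067 →lo
  mid=-2.06458 |R|=1.06458 →lo
  mid=-2.02653 |R|=1.02653 →lo
  mid=-2.00751 |R|=1.00751 →lo
  mid=-1.99800 |R|=0.99800 →hi
  mid=-2.00276 |R|=1.00276 →lo
  mid=-2.00038 |R|=1.00038 →lo
  ...
  [-2.00008,-1.99993] ⇒ x*=-2.0000
Stable set (-2.0000, 0).

z* = -2.0000.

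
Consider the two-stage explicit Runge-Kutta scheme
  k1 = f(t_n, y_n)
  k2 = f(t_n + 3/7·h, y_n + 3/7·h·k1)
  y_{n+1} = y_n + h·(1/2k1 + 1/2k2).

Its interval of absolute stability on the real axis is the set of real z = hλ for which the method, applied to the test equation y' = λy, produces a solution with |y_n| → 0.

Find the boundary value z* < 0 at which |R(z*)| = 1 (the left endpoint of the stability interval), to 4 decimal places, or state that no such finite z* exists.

On y'=λy, z=hλ:
  k1=λy_n ⇒ h·k1=z·y_n;  k2=λ(1+3/7z)y_n ⇒ h·k2=z(1+3/7z)y_n
  y_{n+1}/y_n = 1 + 1/2z + 1/2z(1+3/7z) = 1 + z + 3/14z²
  Hence R(z) = 1 + z + 3/14z².

Solve |R(x)|<1 on ℝ⁻.
x=-0.9: |R|=0.2736
R=1: x+3/14x²=0 ⇒ x=−14/3=-4.6667; min R=1−1/(4·3/14)=-0.1667>−1
Confirm numerically:
  x=-2.915: |R|=0.09417 <1
  x=-2.845: |R|=0.11057 <1
  x=-2.472: |R|=0.16255 <1
  x=-4.753: |R|=1.08793 >1
  x=-4.715: |R|=1.04883 >1
Interval (-4.6667, 0).

z* = -4.6667.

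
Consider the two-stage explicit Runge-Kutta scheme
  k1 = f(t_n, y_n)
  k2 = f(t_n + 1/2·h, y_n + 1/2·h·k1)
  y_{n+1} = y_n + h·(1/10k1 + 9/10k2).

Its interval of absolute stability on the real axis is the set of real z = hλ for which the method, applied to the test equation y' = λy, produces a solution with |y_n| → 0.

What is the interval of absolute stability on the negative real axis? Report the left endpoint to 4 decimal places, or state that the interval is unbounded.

z∈(-2.2222,0).

On y'=λy, z=hλ:
  k1=λy_n ⇒ h·k1=z·y_n;  k2=λ(1+1/2z)y_n ⇒ h·k2=z(1+1/2z)y_n
  y_{n+1}/y_n = 1 + 1/10z + 9/10z(1+1/2z) = 1 + z + 9/20z²
  Hence R(z) = 1 + z + 9/20z².

Find x<0 with |R(x)|<1.
x=-1: |R|=0.4500
R=1: x+9/20x²=0 ⇒ x=−20/9=-2.2222; min R=1−1/(4·9/20)=0.4444>−1
Confirm numerically:
  x=-1.804: |R|=0.66049 <1
  x=-1.609: |R|=0.55600 <1
  x=-1.059: |R|=0.44567 <1
  x=-2.502: |R|=1.31500 >1
  x=-2.454: |R|=1.25595 >1
Stable set (-2.2222, 0).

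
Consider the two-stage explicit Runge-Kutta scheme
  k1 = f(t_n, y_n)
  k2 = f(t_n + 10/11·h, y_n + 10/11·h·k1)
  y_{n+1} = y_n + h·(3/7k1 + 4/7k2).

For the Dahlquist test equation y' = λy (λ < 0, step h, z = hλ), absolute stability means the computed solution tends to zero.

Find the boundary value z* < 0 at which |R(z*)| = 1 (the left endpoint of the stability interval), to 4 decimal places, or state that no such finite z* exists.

With y'=λy (z=hλ):
  k1=λy_n ⇒ h·k1=z·y_n;  k2=λ(1+10/11z)y_n ⇒ h·k2=z(1+10/11z)y_n
  y_{n+1}/y_n = 1 + 3/7z + 4/7z(1+10/11z) = 1 + z + 40/77z²
  R(z) = 1 + z + 40/77z².

Need |R(x)|<1, x<0.
x=-1.45: |R|=0.6422
R=1: x+40/77x²=0 ⇒ x=−77/40=-1.9250; min R=1−1/(4·40/77)=0.5188>−1
Confirm numerically:
  x=-1.819: |R|=0.89984 <1
  x=-1.351: |R|=0.59716 <1
  x=-0.902: |R|=0.52065 <1
  x=-2.413: |R|=1.61171 >1
  x=-2.295: |R|=1.44112 >1
  x=-1.970: |R|=1.04605 >1
Interval (-1.9250, 0).

z* = -1.9250.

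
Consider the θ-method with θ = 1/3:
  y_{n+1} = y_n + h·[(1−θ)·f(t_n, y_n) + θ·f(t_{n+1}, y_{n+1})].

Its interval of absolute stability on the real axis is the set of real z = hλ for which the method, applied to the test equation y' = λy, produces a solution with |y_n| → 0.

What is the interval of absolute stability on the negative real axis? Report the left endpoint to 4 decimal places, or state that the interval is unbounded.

(-6.0000, 0).

Test eqn y'=λy, z=hλ:
  y_{n+1} = y_n + z·[2/3·y_n + 1/3·y_{n+1}] ⇒ (1 − 1/3z)y_{n+1} = (1 + 2/3z)y_n
  R(z) = (1 + 2/3z)/(1 − 1/3z).

Find x<0 with |R(x)|<1.
x=-1.53: |R|=0.0132
R=−1: 1+2/3x = −1+1/3x ⇒ -1/3x=2 ⇒ x=2/(-1/3)=-6.0000
Confirm numerically:
  x=-5.330: |R|=0.91957 <1
  x=-4.776: |R|=0.84259 <1
  x=-3.446: |R|=0.60379 <1
  x=-6.411: |R|=1.04367 >1
  x=-6.257: |R|=1.02776 >1
Stable set (-6.0000, 0).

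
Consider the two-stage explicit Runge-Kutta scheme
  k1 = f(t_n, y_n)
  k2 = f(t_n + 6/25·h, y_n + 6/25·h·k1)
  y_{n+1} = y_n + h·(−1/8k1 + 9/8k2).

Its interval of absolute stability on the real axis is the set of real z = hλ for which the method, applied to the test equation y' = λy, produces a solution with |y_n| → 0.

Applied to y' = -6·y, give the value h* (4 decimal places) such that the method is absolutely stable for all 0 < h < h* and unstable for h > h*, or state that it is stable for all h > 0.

(-3.7037,0); λ=-6 ⇒ h* = (100/27)/6 = 0.6173.

With y'=λy (z=hλ):
  k1=λy_n ⇒ h·k1=z·y_n;  k2=λ(1+6/25z)y_n ⇒ h·k2=z(1+6/25z)y_n
  y_{n+1}/y_n = 1 − 1/8z + 9/8z(1+6/25z) = 1 + z + 27/100z²
  ⇒ R(z) = 1 + z + 27/100z².

Solve |R(x)|<1 on ℝ⁻.
x=-1.4: |R|=0.1292
R=1: x+27/100x²=0 ⇒ x=−100/27=-3.7037; min R=1−1/(4·27/100)=0.0741>−1
Confirm numerically:
  x=-3.207: |R|=0.56991 <1
  x=-2.379: |R|=0.14910 <1
  x=-1.663: |R|=0.08370 <1
  x=-4.294: |R|=1.68438 >1
  x=-4.002: |R|=1.32232 >1
  x=-3.761: |R|=1.05818 >1
Interval (-3.7037, 0).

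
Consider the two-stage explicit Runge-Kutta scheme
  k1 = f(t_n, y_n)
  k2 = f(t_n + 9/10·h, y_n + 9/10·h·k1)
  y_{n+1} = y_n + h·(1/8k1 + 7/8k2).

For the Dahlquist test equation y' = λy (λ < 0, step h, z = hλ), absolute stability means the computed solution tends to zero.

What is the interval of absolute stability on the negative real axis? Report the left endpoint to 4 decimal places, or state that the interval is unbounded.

(-1.2698, 0).

On y'=λy, z=hλ:
  k1=λy_n ⇒ h·k1=z·y_n;  k2=λ(1+9/10z)y_n ⇒ h·k2=z(1+9/10z)y_n
  y_{n+1}/y_n = 1 + 1/8z + 7/8z(1+9/10z) = 1 + z + 63/80z²
  ⇒ R(z) = 1 + z + 63/80z².

Find x<0 with |R(x)|<1.
x=-1.06: |R|=0.8248
R=1: x+63/80x²=0 ⇒ x=−80/63=-1.2698; min R=1−1/(4·63/80)=0.6825>−1
Confirm numerically:
  x=-1.228: |R|=0.95954 <1
  x=-1.030: |R|=0.80546 <1
  x=-0.712: |R|=0.68722 <1
  x=-1.694: |R|=1.56584 >1
  x=-1.454: |R|=1.21087 >1
  x=-1.326: |R|=1.05864 >1
Interval (-1.2698, 0).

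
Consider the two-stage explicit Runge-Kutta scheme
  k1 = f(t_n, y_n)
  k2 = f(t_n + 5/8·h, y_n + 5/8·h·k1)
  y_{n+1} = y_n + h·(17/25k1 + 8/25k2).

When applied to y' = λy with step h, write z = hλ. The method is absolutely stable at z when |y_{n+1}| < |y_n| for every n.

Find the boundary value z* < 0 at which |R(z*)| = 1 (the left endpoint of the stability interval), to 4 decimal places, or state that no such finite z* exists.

Set f=λy, z=hλ:
  k1=λy_n ⇒ h·k1=z·y_n;  k2=λ(1+5/8z)y_n ⇒ h·k2=z(1+5/8z)y_n
  y_{n+1}/y_n = 1 + 17/25z + 8/25z(1+5/8z) = 1 + z + 1/5z²
  so R(z) = 1 + z + 1/5z².

Need |R(x)|<1, x<0.
x=-1.16: |R|=0.1091
R=1: x+1/5x²=0 ⇒ x=−5=-5.0000; min R=1−1/(4·1/5)=-0.2500>−1
Confirm numerically:
  x=-4.422: |R|=0.48882 <1
  x=-3.205: |R|=0.15060 <1
  x=-2.588: |R|=0.24845 <1
  x=-2.196: |R|=0.23152 <1
  x=-5.360: |R|=1.38592 >1
  x=-5.092: |R|=1.09369 >1
  x=-5.064: |R|=1.06482 >1
Stable set (-5.0000, 0).

z* = -5.0000.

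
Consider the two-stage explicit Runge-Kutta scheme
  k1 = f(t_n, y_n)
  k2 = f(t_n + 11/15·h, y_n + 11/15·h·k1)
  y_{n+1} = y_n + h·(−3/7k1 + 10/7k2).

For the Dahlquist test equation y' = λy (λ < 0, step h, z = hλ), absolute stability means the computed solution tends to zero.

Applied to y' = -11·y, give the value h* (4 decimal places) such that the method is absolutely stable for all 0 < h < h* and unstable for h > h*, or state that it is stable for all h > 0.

(-0.9545,0); λ=-11 ⇒ h* = (21/22)/11 = 0.0868.

On y'=λy, z=hλ:
  k1=λy_n ⇒ h·k1=z·y_n;  k2=λ(1+11/15z)y_n ⇒ h·k2=z(1+11/15z)y_n
  y_{n+1}/y_n = 1 − 3/7z + 10/7z(1+11/15z) = 1 + z + 22/21z²
  R(z) = 1 + z + 22/21z².

Find x<0 with |R(x)|<1.
x=-1.75: |R|=2.4583
R=1: x+22/21x²=0 ⇒ x=−21/22=-0.9545; min R=1−1/(4·22/21)=0.7614>−1
Confirm numerically:
  x=-0.910: |R|=0.95753 <1
  x=-0.754: |R|=0.84159 <1
  x=-0.666: |R|=0.79868 <1
  x=-0.458: |R|=0.76175 <1
  x=-1.138: |R|=1.21871 >1
  x=-1.100: |R|=1.16762 >1
So |R|<1 on (-0.9545, 0).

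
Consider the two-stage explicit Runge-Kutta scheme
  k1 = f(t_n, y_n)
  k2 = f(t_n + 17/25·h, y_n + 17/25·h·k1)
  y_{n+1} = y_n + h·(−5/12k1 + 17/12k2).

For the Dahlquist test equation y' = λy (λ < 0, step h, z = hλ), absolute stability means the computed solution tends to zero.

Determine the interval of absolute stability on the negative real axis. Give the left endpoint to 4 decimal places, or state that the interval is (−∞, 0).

z∈(-1.0381,0).

On y'=λy, z=hλ:
  k1=λy_n ⇒ h·k1=z·y_n;  k2=λ(1+17/25z)y_n ⇒ h·k2=z(1+17/25z)y_n
  y_{n+1}/y_n = 1 − 5/12z + 17/12z(1+17/25z) = 1 + z + 289/300z²
  ⇒ R(z) = 1 + z + 289/300z².

Solve |R(x)|<1 on ℝ⁻.
x=-1.73: |R|=2.1532
R=1: x+289/300x²=0 ⇒ x=−300/289=-1.0381; min R=1−1/(4·289/300)=0.7405>−1
Confirm numerically:
  x=-0.900: |R|=0.88030 <1
  x=-0.871: |R|=0.85982 <1
  x=-0.699: |R|=0.77169 <1
  x=-0.418: |R|=0.75032 <1
  x=-1.564: |R|=1.79241 >1
  x=-1.410: |R|=1.50520 >1
Interval (-1.0381, 0).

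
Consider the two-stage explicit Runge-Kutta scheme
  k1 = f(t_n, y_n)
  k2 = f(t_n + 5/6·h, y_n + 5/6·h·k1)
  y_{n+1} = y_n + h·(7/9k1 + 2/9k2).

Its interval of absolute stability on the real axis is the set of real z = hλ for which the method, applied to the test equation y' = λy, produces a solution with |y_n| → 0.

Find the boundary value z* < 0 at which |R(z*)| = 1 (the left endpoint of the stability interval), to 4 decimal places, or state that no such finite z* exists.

z* = -5.4000.

With y'=λy (z=hλ):
  k1=λy_n ⇒ h·k1=z·y_n;  k2=λ(1+5/6z)y_n ⇒ h·k2=z(1+5/6z)y_n
  y_{n+1}/y_n = 1 + 7/9z + 2/9z(1+5/6z) = 1 + z + 5/27z²
  so R(z) = 1 + z + 5/27z².

Need |R(x)|<1, x<0.
x=-1.63: |R|=0.1380
R=1: x+5/27x²=0 ⇒ x=−27/5=-5.4000; min R=1−1/(4·5/27)=-0.3500>−1
Confirm numerically:
  x=-5.019: |R|=0.64588 <1
  x=-2.458: |R|=0.33915 <1
  x=-2.183: |R|=0.30050 <1
  x=-5.995: |R|=1.66056 >1
  x=-5.464: |R|=1.06476 >1
Stable set (-5.4000, 0).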